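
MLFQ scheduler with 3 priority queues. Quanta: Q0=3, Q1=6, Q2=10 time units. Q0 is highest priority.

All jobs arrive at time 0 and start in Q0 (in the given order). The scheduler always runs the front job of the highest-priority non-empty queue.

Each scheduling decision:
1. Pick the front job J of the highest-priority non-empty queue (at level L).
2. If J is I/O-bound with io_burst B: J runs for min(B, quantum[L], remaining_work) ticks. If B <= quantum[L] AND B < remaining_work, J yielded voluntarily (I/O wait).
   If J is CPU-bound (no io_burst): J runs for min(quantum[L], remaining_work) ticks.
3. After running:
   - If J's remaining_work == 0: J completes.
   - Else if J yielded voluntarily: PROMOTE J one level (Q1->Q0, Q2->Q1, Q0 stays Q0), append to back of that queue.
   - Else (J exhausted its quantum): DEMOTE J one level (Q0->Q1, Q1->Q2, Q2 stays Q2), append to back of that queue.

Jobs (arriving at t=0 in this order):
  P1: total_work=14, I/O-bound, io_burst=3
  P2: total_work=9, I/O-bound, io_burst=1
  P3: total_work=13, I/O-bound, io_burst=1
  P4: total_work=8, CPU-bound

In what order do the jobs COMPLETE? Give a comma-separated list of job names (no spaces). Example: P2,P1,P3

Answer: P1,P2,P3,P4

Derivation:
t=0-3: P1@Q0 runs 3, rem=11, I/O yield, promote→Q0. Q0=[P2,P3,P4,P1] Q1=[] Q2=[]
t=3-4: P2@Q0 runs 1, rem=8, I/O yield, promote→Q0. Q0=[P3,P4,P1,P2] Q1=[] Q2=[]
t=4-5: P3@Q0 runs 1, rem=12, I/O yield, promote→Q0. Q0=[P4,P1,P2,P3] Q1=[] Q2=[]
t=5-8: P4@Q0 runs 3, rem=5, quantum used, demote→Q1. Q0=[P1,P2,P3] Q1=[P4] Q2=[]
t=8-11: P1@Q0 runs 3, rem=8, I/O yield, promote→Q0. Q0=[P2,P3,P1] Q1=[P4] Q2=[]
t=11-12: P2@Q0 runs 1, rem=7, I/O yield, promote→Q0. Q0=[P3,P1,P2] Q1=[P4] Q2=[]
t=12-13: P3@Q0 runs 1, rem=11, I/O yield, promote→Q0. Q0=[P1,P2,P3] Q1=[P4] Q2=[]
t=13-16: P1@Q0 runs 3, rem=5, I/O yield, promote→Q0. Q0=[P2,P3,P1] Q1=[P4] Q2=[]
t=16-17: P2@Q0 runs 1, rem=6, I/O yield, promote→Q0. Q0=[P3,P1,P2] Q1=[P4] Q2=[]
t=17-18: P3@Q0 runs 1, rem=10, I/O yield, promote→Q0. Q0=[P1,P2,P3] Q1=[P4] Q2=[]
t=18-21: P1@Q0 runs 3, rem=2, I/O yield, promote→Q0. Q0=[P2,P3,P1] Q1=[P4] Q2=[]
t=21-22: P2@Q0 runs 1, rem=5, I/O yield, promote→Q0. Q0=[P3,P1,P2] Q1=[P4] Q2=[]
t=22-23: P3@Q0 runs 1, rem=9, I/O yield, promote→Q0. Q0=[P1,P2,P3] Q1=[P4] Q2=[]
t=23-25: P1@Q0 runs 2, rem=0, completes. Q0=[P2,P3] Q1=[P4] Q2=[]
t=25-26: P2@Q0 runs 1, rem=4, I/O yield, promote→Q0. Q0=[P3,P2] Q1=[P4] Q2=[]
t=26-27: P3@Q0 runs 1, rem=8, I/O yield, promote→Q0. Q0=[P2,P3] Q1=[P4] Q2=[]
t=27-28: P2@Q0 runs 1, rem=3, I/O yield, promote→Q0. Q0=[P3,P2] Q1=[P4] Q2=[]
t=28-29: P3@Q0 runs 1, rem=7, I/O yield, promote→Q0. Q0=[P2,P3] Q1=[P4] Q2=[]
t=29-30: P2@Q0 runs 1, rem=2, I/O yield, promote→Q0. Q0=[P3,P2] Q1=[P4] Q2=[]
t=30-31: P3@Q0 runs 1, rem=6, I/O yield, promote→Q0. Q0=[P2,P3] Q1=[P4] Q2=[]
t=31-32: P2@Q0 runs 1, rem=1, I/O yield, promote→Q0. Q0=[P3,P2] Q1=[P4] Q2=[]
t=32-33: P3@Q0 runs 1, rem=5, I/O yield, promote→Q0. Q0=[P2,P3] Q1=[P4] Q2=[]
t=33-34: P2@Q0 runs 1, rem=0, completes. Q0=[P3] Q1=[P4] Q2=[]
t=34-35: P3@Q0 runs 1, rem=4, I/O yield, promote→Q0. Q0=[P3] Q1=[P4] Q2=[]
t=35-36: P3@Q0 runs 1, rem=3, I/O yield, promote→Q0. Q0=[P3] Q1=[P4] Q2=[]
t=36-37: P3@Q0 runs 1, rem=2, I/O yield, promote→Q0. Q0=[P3] Q1=[P4] Q2=[]
t=37-38: P3@Q0 runs 1, rem=1, I/O yield, promote→Q0. Q0=[P3] Q1=[P4] Q2=[]
t=38-39: P3@Q0 runs 1, rem=0, completes. Q0=[] Q1=[P4] Q2=[]
t=39-44: P4@Q1 runs 5, rem=0, completes. Q0=[] Q1=[] Q2=[]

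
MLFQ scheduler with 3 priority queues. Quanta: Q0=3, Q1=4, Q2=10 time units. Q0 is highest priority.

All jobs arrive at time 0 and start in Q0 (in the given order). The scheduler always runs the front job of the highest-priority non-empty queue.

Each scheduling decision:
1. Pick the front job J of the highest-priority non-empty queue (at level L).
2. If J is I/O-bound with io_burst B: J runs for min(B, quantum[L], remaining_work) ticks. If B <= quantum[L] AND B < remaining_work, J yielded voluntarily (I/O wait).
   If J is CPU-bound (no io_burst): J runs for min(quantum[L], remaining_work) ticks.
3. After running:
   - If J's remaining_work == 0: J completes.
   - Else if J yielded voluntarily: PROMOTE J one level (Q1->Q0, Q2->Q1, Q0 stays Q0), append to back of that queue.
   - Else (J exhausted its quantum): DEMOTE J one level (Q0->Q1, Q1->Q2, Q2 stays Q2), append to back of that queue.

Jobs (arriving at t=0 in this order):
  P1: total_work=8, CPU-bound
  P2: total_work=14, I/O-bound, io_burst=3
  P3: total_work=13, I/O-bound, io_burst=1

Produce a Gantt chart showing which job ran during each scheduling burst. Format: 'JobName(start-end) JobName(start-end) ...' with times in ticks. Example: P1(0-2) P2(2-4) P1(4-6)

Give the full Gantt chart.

t=0-3: P1@Q0 runs 3, rem=5, quantum used, demote→Q1. Q0=[P2,P3] Q1=[P1] Q2=[]
t=3-6: P2@Q0 runs 3, rem=11, I/O yield, promote→Q0. Q0=[P3,P2] Q1=[P1] Q2=[]
t=6-7: P3@Q0 runs 1, rem=12, I/O yield, promote→Q0. Q0=[P2,P3] Q1=[P1] Q2=[]
t=7-10: P2@Q0 runs 3, rem=8, I/O yield, promote→Q0. Q0=[P3,P2] Q1=[P1] Q2=[]
t=10-11: P3@Q0 runs 1, rem=11, I/O yield, promote→Q0. Q0=[P2,P3] Q1=[P1] Q2=[]
t=11-14: P2@Q0 runs 3, rem=5, I/O yield, promote→Q0. Q0=[P3,P2] Q1=[P1] Q2=[]
t=14-15: P3@Q0 runs 1, rem=10, I/O yield, promote→Q0. Q0=[P2,P3] Q1=[P1] Q2=[]
t=15-18: P2@Q0 runs 3, rem=2, I/O yield, promote→Q0. Q0=[P3,P2] Q1=[P1] Q2=[]
t=18-19: P3@Q0 runs 1, rem=9, I/O yield, promote→Q0. Q0=[P2,P3] Q1=[P1] Q2=[]
t=19-21: P2@Q0 runs 2, rem=0, completes. Q0=[P3] Q1=[P1] Q2=[]
t=21-22: P3@Q0 runs 1, rem=8, I/O yield, promote→Q0. Q0=[P3] Q1=[P1] Q2=[]
t=22-23: P3@Q0 runs 1, rem=7, I/O yield, promote→Q0. Q0=[P3] Q1=[P1] Q2=[]
t=23-24: P3@Q0 runs 1, rem=6, I/O yield, promote→Q0. Q0=[P3] Q1=[P1] Q2=[]
t=24-25: P3@Q0 runs 1, rem=5, I/O yield, promote→Q0. Q0=[P3] Q1=[P1] Q2=[]
t=25-26: P3@Q0 runs 1, rem=4, I/O yield, promote→Q0. Q0=[P3] Q1=[P1] Q2=[]
t=26-27: P3@Q0 runs 1, rem=3, I/O yield, promote→Q0. Q0=[P3] Q1=[P1] Q2=[]
t=27-28: P3@Q0 runs 1, rem=2, I/O yield, promote→Q0. Q0=[P3] Q1=[P1] Q2=[]
t=28-29: P3@Q0 runs 1, rem=1, I/O yield, promote→Q0. Q0=[P3] Q1=[P1] Q2=[]
t=29-30: P3@Q0 runs 1, rem=0, completes. Q0=[] Q1=[P1] Q2=[]
t=30-34: P1@Q1 runs 4, rem=1, quantum used, demote→Q2. Q0=[] Q1=[] Q2=[P1]
t=34-35: P1@Q2 runs 1, rem=0, completes. Q0=[] Q1=[] Q2=[]

Answer: P1(0-3) P2(3-6) P3(6-7) P2(7-10) P3(10-11) P2(11-14) P3(14-15) P2(15-18) P3(18-19) P2(19-21) P3(21-22) P3(22-23) P3(23-24) P3(24-25) P3(25-26) P3(26-27) P3(27-28) P3(28-29) P3(29-30) P1(30-34) P1(34-35)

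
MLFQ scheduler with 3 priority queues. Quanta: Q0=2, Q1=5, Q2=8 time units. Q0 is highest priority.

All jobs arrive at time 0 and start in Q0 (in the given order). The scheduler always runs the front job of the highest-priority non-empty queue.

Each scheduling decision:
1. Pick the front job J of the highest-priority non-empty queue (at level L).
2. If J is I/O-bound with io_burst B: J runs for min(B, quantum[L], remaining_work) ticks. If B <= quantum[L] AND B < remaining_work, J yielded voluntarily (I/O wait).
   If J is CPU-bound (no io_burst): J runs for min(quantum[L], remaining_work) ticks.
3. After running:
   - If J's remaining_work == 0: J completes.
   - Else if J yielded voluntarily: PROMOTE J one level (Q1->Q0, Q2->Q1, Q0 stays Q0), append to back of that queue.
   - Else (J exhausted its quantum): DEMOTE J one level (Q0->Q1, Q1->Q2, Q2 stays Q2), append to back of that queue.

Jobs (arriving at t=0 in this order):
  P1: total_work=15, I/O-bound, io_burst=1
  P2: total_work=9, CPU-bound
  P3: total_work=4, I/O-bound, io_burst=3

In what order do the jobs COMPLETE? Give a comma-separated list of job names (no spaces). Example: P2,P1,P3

t=0-1: P1@Q0 runs 1, rem=14, I/O yield, promote→Q0. Q0=[P2,P3,P1] Q1=[] Q2=[]
t=1-3: P2@Q0 runs 2, rem=7, quantum used, demote→Q1. Q0=[P3,P1] Q1=[P2] Q2=[]
t=3-5: P3@Q0 runs 2, rem=2, quantum used, demote→Q1. Q0=[P1] Q1=[P2,P3] Q2=[]
t=5-6: P1@Q0 runs 1, rem=13, I/O yield, promote→Q0. Q0=[P1] Q1=[P2,P3] Q2=[]
t=6-7: P1@Q0 runs 1, rem=12, I/O yield, promote→Q0. Q0=[P1] Q1=[P2,P3] Q2=[]
t=7-8: P1@Q0 runs 1, rem=11, I/O yield, promote→Q0. Q0=[P1] Q1=[P2,P3] Q2=[]
t=8-9: P1@Q0 runs 1, rem=10, I/O yield, promote→Q0. Q0=[P1] Q1=[P2,P3] Q2=[]
t=9-10: P1@Q0 runs 1, rem=9, I/O yield, promote→Q0. Q0=[P1] Q1=[P2,P3] Q2=[]
t=10-11: P1@Q0 runs 1, rem=8, I/O yield, promote→Q0. Q0=[P1] Q1=[P2,P3] Q2=[]
t=11-12: P1@Q0 runs 1, rem=7, I/O yield, promote→Q0. Q0=[P1] Q1=[P2,P3] Q2=[]
t=12-13: P1@Q0 runs 1, rem=6, I/O yield, promote→Q0. Q0=[P1] Q1=[P2,P3] Q2=[]
t=13-14: P1@Q0 runs 1, rem=5, I/O yield, promote→Q0. Q0=[P1] Q1=[P2,P3] Q2=[]
t=14-15: P1@Q0 runs 1, rem=4, I/O yield, promote→Q0. Q0=[P1] Q1=[P2,P3] Q2=[]
t=15-16: P1@Q0 runs 1, rem=3, I/O yield, promote→Q0. Q0=[P1] Q1=[P2,P3] Q2=[]
t=16-17: P1@Q0 runs 1, rem=2, I/O yield, promote→Q0. Q0=[P1] Q1=[P2,P3] Q2=[]
t=17-18: P1@Q0 runs 1, rem=1, I/O yield, promote→Q0. Q0=[P1] Q1=[P2,P3] Q2=[]
t=18-19: P1@Q0 runs 1, rem=0, completes. Q0=[] Q1=[P2,P3] Q2=[]
t=19-24: P2@Q1 runs 5, rem=2, quantum used, demote→Q2. Q0=[] Q1=[P3] Q2=[P2]
t=24-26: P3@Q1 runs 2, rem=0, completes. Q0=[] Q1=[] Q2=[P2]
t=26-28: P2@Q2 runs 2, rem=0, completes. Q0=[] Q1=[] Q2=[]

Answer: P1,P3,P2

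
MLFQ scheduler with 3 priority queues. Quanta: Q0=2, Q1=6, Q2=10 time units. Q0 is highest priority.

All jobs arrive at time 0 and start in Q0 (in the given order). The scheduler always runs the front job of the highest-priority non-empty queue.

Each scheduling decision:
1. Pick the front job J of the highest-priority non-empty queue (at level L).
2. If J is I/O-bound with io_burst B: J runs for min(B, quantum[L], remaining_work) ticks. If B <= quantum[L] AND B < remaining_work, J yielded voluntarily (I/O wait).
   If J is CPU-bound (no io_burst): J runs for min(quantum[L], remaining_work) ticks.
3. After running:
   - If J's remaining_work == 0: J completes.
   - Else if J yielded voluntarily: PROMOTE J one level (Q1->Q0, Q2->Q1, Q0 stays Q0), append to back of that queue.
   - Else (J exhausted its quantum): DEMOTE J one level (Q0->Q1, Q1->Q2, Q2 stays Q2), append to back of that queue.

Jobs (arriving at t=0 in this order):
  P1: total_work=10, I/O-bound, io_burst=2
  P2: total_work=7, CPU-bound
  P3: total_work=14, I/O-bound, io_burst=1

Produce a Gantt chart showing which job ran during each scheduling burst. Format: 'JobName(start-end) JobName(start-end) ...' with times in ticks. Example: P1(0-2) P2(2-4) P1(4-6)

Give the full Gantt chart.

t=0-2: P1@Q0 runs 2, rem=8, I/O yield, promote→Q0. Q0=[P2,P3,P1] Q1=[] Q2=[]
t=2-4: P2@Q0 runs 2, rem=5, quantum used, demote→Q1. Q0=[P3,P1] Q1=[P2] Q2=[]
t=4-5: P3@Q0 runs 1, rem=13, I/O yield, promote→Q0. Q0=[P1,P3] Q1=[P2] Q2=[]
t=5-7: P1@Q0 runs 2, rem=6, I/O yield, promote→Q0. Q0=[P3,P1] Q1=[P2] Q2=[]
t=7-8: P3@Q0 runs 1, rem=12, I/O yield, promote→Q0. Q0=[P1,P3] Q1=[P2] Q2=[]
t=8-10: P1@Q0 runs 2, rem=4, I/O yield, promote→Q0. Q0=[P3,P1] Q1=[P2] Q2=[]
t=10-11: P3@Q0 runs 1, rem=11, I/O yield, promote→Q0. Q0=[P1,P3] Q1=[P2] Q2=[]
t=11-13: P1@Q0 runs 2, rem=2, I/O yield, promote→Q0. Q0=[P3,P1] Q1=[P2] Q2=[]
t=13-14: P3@Q0 runs 1, rem=10, I/O yield, promote→Q0. Q0=[P1,P3] Q1=[P2] Q2=[]
t=14-16: P1@Q0 runs 2, rem=0, completes. Q0=[P3] Q1=[P2] Q2=[]
t=16-17: P3@Q0 runs 1, rem=9, I/O yield, promote→Q0. Q0=[P3] Q1=[P2] Q2=[]
t=17-18: P3@Q0 runs 1, rem=8, I/O yield, promote→Q0. Q0=[P3] Q1=[P2] Q2=[]
t=18-19: P3@Q0 runs 1, rem=7, I/O yield, promote→Q0. Q0=[P3] Q1=[P2] Q2=[]
t=19-20: P3@Q0 runs 1, rem=6, I/O yield, promote→Q0. Q0=[P3] Q1=[P2] Q2=[]
t=20-21: P3@Q0 runs 1, rem=5, I/O yield, promote→Q0. Q0=[P3] Q1=[P2] Q2=[]
t=21-22: P3@Q0 runs 1, rem=4, I/O yield, promote→Q0. Q0=[P3] Q1=[P2] Q2=[]
t=22-23: P3@Q0 runs 1, rem=3, I/O yield, promote→Q0. Q0=[P3] Q1=[P2] Q2=[]
t=23-24: P3@Q0 runs 1, rem=2, I/O yield, promote→Q0. Q0=[P3] Q1=[P2] Q2=[]
t=24-25: P3@Q0 runs 1, rem=1, I/O yield, promote→Q0. Q0=[P3] Q1=[P2] Q2=[]
t=25-26: P3@Q0 runs 1, rem=0, completes. Q0=[] Q1=[P2] Q2=[]
t=26-31: P2@Q1 runs 5, rem=0, completes. Q0=[] Q1=[] Q2=[]

Answer: P1(0-2) P2(2-4) P3(4-5) P1(5-7) P3(7-8) P1(8-10) P3(10-11) P1(11-13) P3(13-14) P1(14-16) P3(16-17) P3(17-18) P3(18-19) P3(19-20) P3(20-21) P3(21-22) P3(22-23) P3(23-24) P3(24-25) P3(25-26) P2(26-31)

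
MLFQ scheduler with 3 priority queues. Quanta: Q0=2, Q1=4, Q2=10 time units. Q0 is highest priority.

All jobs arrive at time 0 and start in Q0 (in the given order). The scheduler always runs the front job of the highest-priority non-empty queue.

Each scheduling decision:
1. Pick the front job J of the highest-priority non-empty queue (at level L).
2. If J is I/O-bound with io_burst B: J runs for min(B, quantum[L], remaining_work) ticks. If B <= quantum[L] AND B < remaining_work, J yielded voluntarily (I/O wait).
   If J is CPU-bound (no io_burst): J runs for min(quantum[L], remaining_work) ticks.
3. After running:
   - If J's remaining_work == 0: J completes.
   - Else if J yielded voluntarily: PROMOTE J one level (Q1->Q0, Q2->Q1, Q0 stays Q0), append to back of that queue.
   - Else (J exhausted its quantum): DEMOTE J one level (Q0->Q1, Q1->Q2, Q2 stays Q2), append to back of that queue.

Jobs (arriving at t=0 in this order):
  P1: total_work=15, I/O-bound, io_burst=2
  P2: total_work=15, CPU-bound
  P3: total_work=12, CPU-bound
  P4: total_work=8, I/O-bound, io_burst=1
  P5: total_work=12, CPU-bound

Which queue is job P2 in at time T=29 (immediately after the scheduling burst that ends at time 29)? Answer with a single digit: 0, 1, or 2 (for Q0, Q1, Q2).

Answer: 1

Derivation:
t=0-2: P1@Q0 runs 2, rem=13, I/O yield, promote→Q0. Q0=[P2,P3,P4,P5,P1] Q1=[] Q2=[]
t=2-4: P2@Q0 runs 2, rem=13, quantum used, demote→Q1. Q0=[P3,P4,P5,P1] Q1=[P2] Q2=[]
t=4-6: P3@Q0 runs 2, rem=10, quantum used, demote→Q1. Q0=[P4,P5,P1] Q1=[P2,P3] Q2=[]
t=6-7: P4@Q0 runs 1, rem=7, I/O yield, promote→Q0. Q0=[P5,P1,P4] Q1=[P2,P3] Q2=[]
t=7-9: P5@Q0 runs 2, rem=10, quantum used, demote→Q1. Q0=[P1,P4] Q1=[P2,P3,P5] Q2=[]
t=9-11: P1@Q0 runs 2, rem=11, I/O yield, promote→Q0. Q0=[P4,P1] Q1=[P2,P3,P5] Q2=[]
t=11-12: P4@Q0 runs 1, rem=6, I/O yield, promote→Q0. Q0=[P1,P4] Q1=[P2,P3,P5] Q2=[]
t=12-14: P1@Q0 runs 2, rem=9, I/O yield, promote→Q0. Q0=[P4,P1] Q1=[P2,P3,P5] Q2=[]
t=14-15: P4@Q0 runs 1, rem=5, I/O yield, promote→Q0. Q0=[P1,P4] Q1=[P2,P3,P5] Q2=[]
t=15-17: P1@Q0 runs 2, rem=7, I/O yield, promote→Q0. Q0=[P4,P1] Q1=[P2,P3,P5] Q2=[]
t=17-18: P4@Q0 runs 1, rem=4, I/O yield, promote→Q0. Q0=[P1,P4] Q1=[P2,P3,P5] Q2=[]
t=18-20: P1@Q0 runs 2, rem=5, I/O yield, promote→Q0. Q0=[P4,P1] Q1=[P2,P3,P5] Q2=[]
t=20-21: P4@Q0 runs 1, rem=3, I/O yield, promote→Q0. Q0=[P1,P4] Q1=[P2,P3,P5] Q2=[]
t=21-23: P1@Q0 runs 2, rem=3, I/O yield, promote→Q0. Q0=[P4,P1] Q1=[P2,P3,P5] Q2=[]
t=23-24: P4@Q0 runs 1, rem=2, I/O yield, promote→Q0. Q0=[P1,P4] Q1=[P2,P3,P5] Q2=[]
t=24-26: P1@Q0 runs 2, rem=1, I/O yield, promote→Q0. Q0=[P4,P1] Q1=[P2,P3,P5] Q2=[]
t=26-27: P4@Q0 runs 1, rem=1, I/O yield, promote→Q0. Q0=[P1,P4] Q1=[P2,P3,P5] Q2=[]
t=27-28: P1@Q0 runs 1, rem=0, completes. Q0=[P4] Q1=[P2,P3,P5] Q2=[]
t=28-29: P4@Q0 runs 1, rem=0, completes. Q0=[] Q1=[P2,P3,P5] Q2=[]
t=29-33: P2@Q1 runs 4, rem=9, quantum used, demote→Q2. Q0=[] Q1=[P3,P5] Q2=[P2]
t=33-37: P3@Q1 runs 4, rem=6, quantum used, demote→Q2. Q0=[] Q1=[P5] Q2=[P2,P3]
t=37-41: P5@Q1 runs 4, rem=6, quantum used, demote→Q2. Q0=[] Q1=[] Q2=[P2,P3,P5]
t=41-50: P2@Q2 runs 9, rem=0, completes. Q0=[] Q1=[] Q2=[P3,P5]
t=50-56: P3@Q2 runs 6, rem=0, completes. Q0=[] Q1=[] Q2=[P5]
t=56-62: P5@Q2 runs 6, rem=0, completes. Q0=[] Q1=[] Q2=[]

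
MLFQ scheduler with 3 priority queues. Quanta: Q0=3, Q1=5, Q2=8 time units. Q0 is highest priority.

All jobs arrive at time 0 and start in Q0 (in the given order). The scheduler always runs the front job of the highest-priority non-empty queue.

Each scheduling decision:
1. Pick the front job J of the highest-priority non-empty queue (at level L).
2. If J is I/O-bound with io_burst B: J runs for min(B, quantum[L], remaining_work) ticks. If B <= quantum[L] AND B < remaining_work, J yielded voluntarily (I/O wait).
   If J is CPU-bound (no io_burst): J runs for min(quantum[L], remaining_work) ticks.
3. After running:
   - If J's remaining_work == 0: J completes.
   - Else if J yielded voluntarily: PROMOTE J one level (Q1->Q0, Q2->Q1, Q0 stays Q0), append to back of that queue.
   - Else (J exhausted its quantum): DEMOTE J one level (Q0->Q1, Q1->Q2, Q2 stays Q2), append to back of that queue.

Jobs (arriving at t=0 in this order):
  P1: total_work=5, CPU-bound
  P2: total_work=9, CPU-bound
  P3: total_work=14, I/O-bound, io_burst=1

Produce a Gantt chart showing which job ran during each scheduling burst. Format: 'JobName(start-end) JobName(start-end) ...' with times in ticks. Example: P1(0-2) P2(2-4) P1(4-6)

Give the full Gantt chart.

Answer: P1(0-3) P2(3-6) P3(6-7) P3(7-8) P3(8-9) P3(9-10) P3(10-11) P3(11-12) P3(12-13) P3(13-14) P3(14-15) P3(15-16) P3(16-17) P3(17-18) P3(18-19) P3(19-20) P1(20-22) P2(22-27) P2(27-28)

Derivation:
t=0-3: P1@Q0 runs 3, rem=2, quantum used, demote→Q1. Q0=[P2,P3] Q1=[P1] Q2=[]
t=3-6: P2@Q0 runs 3, rem=6, quantum used, demote→Q1. Q0=[P3] Q1=[P1,P2] Q2=[]
t=6-7: P3@Q0 runs 1, rem=13, I/O yield, promote→Q0. Q0=[P3] Q1=[P1,P2] Q2=[]
t=7-8: P3@Q0 runs 1, rem=12, I/O yield, promote→Q0. Q0=[P3] Q1=[P1,P2] Q2=[]
t=8-9: P3@Q0 runs 1, rem=11, I/O yield, promote→Q0. Q0=[P3] Q1=[P1,P2] Q2=[]
t=9-10: P3@Q0 runs 1, rem=10, I/O yield, promote→Q0. Q0=[P3] Q1=[P1,P2] Q2=[]
t=10-11: P3@Q0 runs 1, rem=9, I/O yield, promote→Q0. Q0=[P3] Q1=[P1,P2] Q2=[]
t=11-12: P3@Q0 runs 1, rem=8, I/O yield, promote→Q0. Q0=[P3] Q1=[P1,P2] Q2=[]
t=12-13: P3@Q0 runs 1, rem=7, I/O yield, promote→Q0. Q0=[P3] Q1=[P1,P2] Q2=[]
t=13-14: P3@Q0 runs 1, rem=6, I/O yield, promote→Q0. Q0=[P3] Q1=[P1,P2] Q2=[]
t=14-15: P3@Q0 runs 1, rem=5, I/O yield, promote→Q0. Q0=[P3] Q1=[P1,P2] Q2=[]
t=15-16: P3@Q0 runs 1, rem=4, I/O yield, promote→Q0. Q0=[P3] Q1=[P1,P2] Q2=[]
t=16-17: P3@Q0 runs 1, rem=3, I/O yield, promote→Q0. Q0=[P3] Q1=[P1,P2] Q2=[]
t=17-18: P3@Q0 runs 1, rem=2, I/O yield, promote→Q0. Q0=[P3] Q1=[P1,P2] Q2=[]
t=18-19: P3@Q0 runs 1, rem=1, I/O yield, promote→Q0. Q0=[P3] Q1=[P1,P2] Q2=[]
t=19-20: P3@Q0 runs 1, rem=0, completes. Q0=[] Q1=[P1,P2] Q2=[]
t=20-22: P1@Q1 runs 2, rem=0, completes. Q0=[] Q1=[P2] Q2=[]
t=22-27: P2@Q1 runs 5, rem=1, quantum used, demote→Q2. Q0=[] Q1=[] Q2=[P2]
t=27-28: P2@Q2 runs 1, rem=0, completes. Q0=[] Q1=[] Q2=[]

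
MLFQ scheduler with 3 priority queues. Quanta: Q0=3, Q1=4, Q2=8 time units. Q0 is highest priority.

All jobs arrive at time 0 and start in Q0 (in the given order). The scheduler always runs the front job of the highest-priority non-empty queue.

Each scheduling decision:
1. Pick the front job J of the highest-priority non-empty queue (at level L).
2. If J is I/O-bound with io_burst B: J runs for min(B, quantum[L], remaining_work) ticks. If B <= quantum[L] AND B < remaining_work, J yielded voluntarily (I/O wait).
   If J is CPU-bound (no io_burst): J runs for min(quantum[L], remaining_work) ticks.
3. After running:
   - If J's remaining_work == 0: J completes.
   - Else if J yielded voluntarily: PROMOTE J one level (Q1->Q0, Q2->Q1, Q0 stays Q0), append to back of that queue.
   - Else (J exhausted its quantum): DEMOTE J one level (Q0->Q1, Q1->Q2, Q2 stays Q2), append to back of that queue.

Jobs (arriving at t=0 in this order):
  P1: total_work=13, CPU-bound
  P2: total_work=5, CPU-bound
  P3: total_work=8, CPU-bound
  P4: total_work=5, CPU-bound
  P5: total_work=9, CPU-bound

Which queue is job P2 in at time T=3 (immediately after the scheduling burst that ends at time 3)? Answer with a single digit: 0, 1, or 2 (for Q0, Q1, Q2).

Answer: 0

Derivation:
t=0-3: P1@Q0 runs 3, rem=10, quantum used, demote→Q1. Q0=[P2,P3,P4,P5] Q1=[P1] Q2=[]
t=3-6: P2@Q0 runs 3, rem=2, quantum used, demote→Q1. Q0=[P3,P4,P5] Q1=[P1,P2] Q2=[]
t=6-9: P3@Q0 runs 3, rem=5, quantum used, demote→Q1. Q0=[P4,P5] Q1=[P1,P2,P3] Q2=[]
t=9-12: P4@Q0 runs 3, rem=2, quantum used, demote→Q1. Q0=[P5] Q1=[P1,P2,P3,P4] Q2=[]
t=12-15: P5@Q0 runs 3, rem=6, quantum used, demote→Q1. Q0=[] Q1=[P1,P2,P3,P4,P5] Q2=[]
t=15-19: P1@Q1 runs 4, rem=6, quantum used, demote→Q2. Q0=[] Q1=[P2,P3,P4,P5] Q2=[P1]
t=19-21: P2@Q1 runs 2, rem=0, completes. Q0=[] Q1=[P3,P4,P5] Q2=[P1]
t=21-25: P3@Q1 runs 4, rem=1, quantum used, demote→Q2. Q0=[] Q1=[P4,P5] Q2=[P1,P3]
t=25-27: P4@Q1 runs 2, rem=0, completes. Q0=[] Q1=[P5] Q2=[P1,P3]
t=27-31: P5@Q1 runs 4, rem=2, quantum used, demote→Q2. Q0=[] Q1=[] Q2=[P1,P3,P5]
t=31-37: P1@Q2 runs 6, rem=0, completes. Q0=[] Q1=[] Q2=[P3,P5]
t=37-38: P3@Q2 runs 1, rem=0, completes. Q0=[] Q1=[] Q2=[P5]
t=38-40: P5@Q2 runs 2, rem=0, completes. Q0=[] Q1=[] Q2=[]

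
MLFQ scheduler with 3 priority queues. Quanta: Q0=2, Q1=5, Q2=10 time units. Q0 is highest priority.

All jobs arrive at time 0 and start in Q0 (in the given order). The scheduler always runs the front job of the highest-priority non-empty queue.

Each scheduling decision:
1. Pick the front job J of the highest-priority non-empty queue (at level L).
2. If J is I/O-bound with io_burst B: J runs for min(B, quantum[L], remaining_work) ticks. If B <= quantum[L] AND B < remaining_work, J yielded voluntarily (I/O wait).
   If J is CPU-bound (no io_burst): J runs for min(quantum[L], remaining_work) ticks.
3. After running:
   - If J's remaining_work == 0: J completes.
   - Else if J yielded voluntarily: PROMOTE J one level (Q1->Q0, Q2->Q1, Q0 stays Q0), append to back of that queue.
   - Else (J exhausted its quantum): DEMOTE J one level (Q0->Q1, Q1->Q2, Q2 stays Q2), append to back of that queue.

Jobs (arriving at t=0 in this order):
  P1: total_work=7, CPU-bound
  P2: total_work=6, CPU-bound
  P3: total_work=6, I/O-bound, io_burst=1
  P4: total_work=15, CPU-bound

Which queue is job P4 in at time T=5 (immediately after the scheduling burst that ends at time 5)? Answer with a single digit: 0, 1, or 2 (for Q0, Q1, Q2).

Answer: 0

Derivation:
t=0-2: P1@Q0 runs 2, rem=5, quantum used, demote→Q1. Q0=[P2,P3,P4] Q1=[P1] Q2=[]
t=2-4: P2@Q0 runs 2, rem=4, quantum used, demote→Q1. Q0=[P3,P4] Q1=[P1,P2] Q2=[]
t=4-5: P3@Q0 runs 1, rem=5, I/O yield, promote→Q0. Q0=[P4,P3] Q1=[P1,P2] Q2=[]
t=5-7: P4@Q0 runs 2, rem=13, quantum used, demote→Q1. Q0=[P3] Q1=[P1,P2,P4] Q2=[]
t=7-8: P3@Q0 runs 1, rem=4, I/O yield, promote→Q0. Q0=[P3] Q1=[P1,P2,P4] Q2=[]
t=8-9: P3@Q0 runs 1, rem=3, I/O yield, promote→Q0. Q0=[P3] Q1=[P1,P2,P4] Q2=[]
t=9-10: P3@Q0 runs 1, rem=2, I/O yield, promote→Q0. Q0=[P3] Q1=[P1,P2,P4] Q2=[]
t=10-11: P3@Q0 runs 1, rem=1, I/O yield, promote→Q0. Q0=[P3] Q1=[P1,P2,P4] Q2=[]
t=11-12: P3@Q0 runs 1, rem=0, completes. Q0=[] Q1=[P1,P2,P4] Q2=[]
t=12-17: P1@Q1 runs 5, rem=0, completes. Q0=[] Q1=[P2,P4] Q2=[]
t=17-21: P2@Q1 runs 4, rem=0, completes. Q0=[] Q1=[P4] Q2=[]
t=21-26: P4@Q1 runs 5, rem=8, quantum used, demote→Q2. Q0=[] Q1=[] Q2=[P4]
t=26-34: P4@Q2 runs 8, rem=0, completes. Q0=[] Q1=[] Q2=[]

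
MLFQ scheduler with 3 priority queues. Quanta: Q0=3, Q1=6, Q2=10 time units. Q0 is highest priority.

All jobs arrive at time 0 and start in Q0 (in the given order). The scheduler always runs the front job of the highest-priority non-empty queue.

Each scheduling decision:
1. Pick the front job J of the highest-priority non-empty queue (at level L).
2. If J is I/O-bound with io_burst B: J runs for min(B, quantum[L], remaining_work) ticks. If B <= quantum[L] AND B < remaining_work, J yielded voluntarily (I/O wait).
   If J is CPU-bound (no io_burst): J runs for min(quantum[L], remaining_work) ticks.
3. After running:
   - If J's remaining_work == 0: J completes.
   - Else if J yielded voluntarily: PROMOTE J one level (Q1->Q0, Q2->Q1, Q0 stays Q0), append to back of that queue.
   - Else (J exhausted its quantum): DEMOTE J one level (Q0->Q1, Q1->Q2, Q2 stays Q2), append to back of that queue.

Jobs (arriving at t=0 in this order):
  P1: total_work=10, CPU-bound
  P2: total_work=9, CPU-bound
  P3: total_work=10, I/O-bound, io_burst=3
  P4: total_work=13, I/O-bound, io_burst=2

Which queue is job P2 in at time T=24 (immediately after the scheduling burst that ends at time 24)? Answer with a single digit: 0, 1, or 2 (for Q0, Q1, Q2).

t=0-3: P1@Q0 runs 3, rem=7, quantum used, demote→Q1. Q0=[P2,P3,P4] Q1=[P1] Q2=[]
t=3-6: P2@Q0 runs 3, rem=6, quantum used, demote→Q1. Q0=[P3,P4] Q1=[P1,P2] Q2=[]
t=6-9: P3@Q0 runs 3, rem=7, I/O yield, promote→Q0. Q0=[P4,P3] Q1=[P1,P2] Q2=[]
t=9-11: P4@Q0 runs 2, rem=11, I/O yield, promote→Q0. Q0=[P3,P4] Q1=[P1,P2] Q2=[]
t=11-14: P3@Q0 runs 3, rem=4, I/O yield, promote→Q0. Q0=[P4,P3] Q1=[P1,P2] Q2=[]
t=14-16: P4@Q0 runs 2, rem=9, I/O yield, promote→Q0. Q0=[P3,P4] Q1=[P1,P2] Q2=[]
t=16-19: P3@Q0 runs 3, rem=1, I/O yield, promote→Q0. Q0=[P4,P3] Q1=[P1,P2] Q2=[]
t=19-21: P4@Q0 runs 2, rem=7, I/O yield, promote→Q0. Q0=[P3,P4] Q1=[P1,P2] Q2=[]
t=21-22: P3@Q0 runs 1, rem=0, completes. Q0=[P4] Q1=[P1,P2] Q2=[]
t=22-24: P4@Q0 runs 2, rem=5, I/O yield, promote→Q0. Q0=[P4] Q1=[P1,P2] Q2=[]
t=24-26: P4@Q0 runs 2, rem=3, I/O yield, promote→Q0. Q0=[P4] Q1=[P1,P2] Q2=[]
t=26-28: P4@Q0 runs 2, rem=1, I/O yield, promote→Q0. Q0=[P4] Q1=[P1,P2] Q2=[]
t=28-29: P4@Q0 runs 1, rem=0, completes. Q0=[] Q1=[P1,P2] Q2=[]
t=29-35: P1@Q1 runs 6, rem=1, quantum used, demote→Q2. Q0=[] Q1=[P2] Q2=[P1]
t=35-41: P2@Q1 runs 6, rem=0, completes. Q0=[] Q1=[] Q2=[P1]
t=41-42: P1@Q2 runs 1, rem=0, completes. Q0=[] Q1=[] Q2=[]

Answer: 1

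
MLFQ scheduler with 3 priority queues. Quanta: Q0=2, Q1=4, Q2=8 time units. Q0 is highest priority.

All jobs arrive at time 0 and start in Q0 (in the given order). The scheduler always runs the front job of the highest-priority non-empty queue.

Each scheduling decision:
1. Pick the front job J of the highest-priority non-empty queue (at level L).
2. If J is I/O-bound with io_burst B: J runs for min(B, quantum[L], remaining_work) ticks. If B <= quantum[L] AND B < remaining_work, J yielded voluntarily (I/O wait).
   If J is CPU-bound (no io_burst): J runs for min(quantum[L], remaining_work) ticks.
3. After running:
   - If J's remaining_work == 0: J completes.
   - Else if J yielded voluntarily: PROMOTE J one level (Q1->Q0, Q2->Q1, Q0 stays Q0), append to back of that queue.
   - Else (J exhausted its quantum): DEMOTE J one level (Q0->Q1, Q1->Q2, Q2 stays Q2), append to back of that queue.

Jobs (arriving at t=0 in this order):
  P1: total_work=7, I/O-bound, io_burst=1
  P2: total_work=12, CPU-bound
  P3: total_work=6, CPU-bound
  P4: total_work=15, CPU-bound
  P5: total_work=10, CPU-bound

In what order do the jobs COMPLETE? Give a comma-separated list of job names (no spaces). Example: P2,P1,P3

t=0-1: P1@Q0 runs 1, rem=6, I/O yield, promote→Q0. Q0=[P2,P3,P4,P5,P1] Q1=[] Q2=[]
t=1-3: P2@Q0 runs 2, rem=10, quantum used, demote→Q1. Q0=[P3,P4,P5,P1] Q1=[P2] Q2=[]
t=3-5: P3@Q0 runs 2, rem=4, quantum used, demote→Q1. Q0=[P4,P5,P1] Q1=[P2,P3] Q2=[]
t=5-7: P4@Q0 runs 2, rem=13, quantum used, demote→Q1. Q0=[P5,P1] Q1=[P2,P3,P4] Q2=[]
t=7-9: P5@Q0 runs 2, rem=8, quantum used, demote→Q1. Q0=[P1] Q1=[P2,P3,P4,P5] Q2=[]
t=9-10: P1@Q0 runs 1, rem=5, I/O yield, promote→Q0. Q0=[P1] Q1=[P2,P3,P4,P5] Q2=[]
t=10-11: P1@Q0 runs 1, rem=4, I/O yield, promote→Q0. Q0=[P1] Q1=[P2,P3,P4,P5] Q2=[]
t=11-12: P1@Q0 runs 1, rem=3, I/O yield, promote→Q0. Q0=[P1] Q1=[P2,P3,P4,P5] Q2=[]
t=12-13: P1@Q0 runs 1, rem=2, I/O yield, promote→Q0. Q0=[P1] Q1=[P2,P3,P4,P5] Q2=[]
t=13-14: P1@Q0 runs 1, rem=1, I/O yield, promote→Q0. Q0=[P1] Q1=[P2,P3,P4,P5] Q2=[]
t=14-15: P1@Q0 runs 1, rem=0, completes. Q0=[] Q1=[P2,P3,P4,P5] Q2=[]
t=15-19: P2@Q1 runs 4, rem=6, quantum used, demote→Q2. Q0=[] Q1=[P3,P4,P5] Q2=[P2]
t=19-23: P3@Q1 runs 4, rem=0, completes. Q0=[] Q1=[P4,P5] Q2=[P2]
t=23-27: P4@Q1 runs 4, rem=9, quantum used, demote→Q2. Q0=[] Q1=[P5] Q2=[P2,P4]
t=27-31: P5@Q1 runs 4, rem=4, quantum used, demote→Q2. Q0=[] Q1=[] Q2=[P2,P4,P5]
t=31-37: P2@Q2 runs 6, rem=0, completes. Q0=[] Q1=[] Q2=[P4,P5]
t=37-45: P4@Q2 runs 8, rem=1, quantum used, demote→Q2. Q0=[] Q1=[] Q2=[P5,P4]
t=45-49: P5@Q2 runs 4, rem=0, completes. Q0=[] Q1=[] Q2=[P4]
t=49-50: P4@Q2 runs 1, rem=0, completes. Q0=[] Q1=[] Q2=[]

Answer: P1,P3,P2,P5,P4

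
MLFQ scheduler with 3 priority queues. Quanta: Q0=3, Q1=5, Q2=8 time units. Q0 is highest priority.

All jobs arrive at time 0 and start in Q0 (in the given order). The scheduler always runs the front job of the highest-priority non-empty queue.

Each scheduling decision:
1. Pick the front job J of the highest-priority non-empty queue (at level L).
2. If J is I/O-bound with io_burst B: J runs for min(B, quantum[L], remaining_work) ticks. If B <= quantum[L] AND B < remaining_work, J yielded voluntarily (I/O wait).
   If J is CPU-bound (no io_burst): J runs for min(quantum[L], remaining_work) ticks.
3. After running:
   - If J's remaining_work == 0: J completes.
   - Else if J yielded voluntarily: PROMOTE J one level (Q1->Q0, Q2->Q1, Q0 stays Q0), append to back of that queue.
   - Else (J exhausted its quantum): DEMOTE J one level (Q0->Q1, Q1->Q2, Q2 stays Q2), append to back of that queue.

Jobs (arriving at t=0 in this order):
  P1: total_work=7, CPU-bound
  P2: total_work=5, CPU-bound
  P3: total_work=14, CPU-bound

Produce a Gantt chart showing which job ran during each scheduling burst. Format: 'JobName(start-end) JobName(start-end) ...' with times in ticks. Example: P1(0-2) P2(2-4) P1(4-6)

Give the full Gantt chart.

t=0-3: P1@Q0 runs 3, rem=4, quantum used, demote→Q1. Q0=[P2,P3] Q1=[P1] Q2=[]
t=3-6: P2@Q0 runs 3, rem=2, quantum used, demote→Q1. Q0=[P3] Q1=[P1,P2] Q2=[]
t=6-9: P3@Q0 runs 3, rem=11, quantum used, demote→Q1. Q0=[] Q1=[P1,P2,P3] Q2=[]
t=9-13: P1@Q1 runs 4, rem=0, completes. Q0=[] Q1=[P2,P3] Q2=[]
t=13-15: P2@Q1 runs 2, rem=0, completes. Q0=[] Q1=[P3] Q2=[]
t=15-20: P3@Q1 runs 5, rem=6, quantum used, demote→Q2. Q0=[] Q1=[] Q2=[P3]
t=20-26: P3@Q2 runs 6, rem=0, completes. Q0=[] Q1=[] Q2=[]

Answer: P1(0-3) P2(3-6) P3(6-9) P1(9-13) P2(13-15) P3(15-20) P3(20-26)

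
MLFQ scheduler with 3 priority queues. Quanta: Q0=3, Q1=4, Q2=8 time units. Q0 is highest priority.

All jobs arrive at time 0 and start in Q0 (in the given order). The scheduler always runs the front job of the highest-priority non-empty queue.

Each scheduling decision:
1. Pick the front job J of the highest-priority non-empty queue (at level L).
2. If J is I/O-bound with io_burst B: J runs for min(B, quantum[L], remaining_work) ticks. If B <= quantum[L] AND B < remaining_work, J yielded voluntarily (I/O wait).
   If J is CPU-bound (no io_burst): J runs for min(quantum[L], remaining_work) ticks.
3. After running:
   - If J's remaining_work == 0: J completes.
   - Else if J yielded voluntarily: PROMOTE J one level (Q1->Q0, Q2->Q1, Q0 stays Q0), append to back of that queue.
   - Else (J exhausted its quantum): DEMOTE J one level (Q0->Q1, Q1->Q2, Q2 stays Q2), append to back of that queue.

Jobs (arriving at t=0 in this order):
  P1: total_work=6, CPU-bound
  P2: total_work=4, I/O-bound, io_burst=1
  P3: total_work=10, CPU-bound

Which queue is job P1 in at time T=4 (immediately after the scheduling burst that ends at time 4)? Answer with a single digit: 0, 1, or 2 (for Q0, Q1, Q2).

Answer: 1

Derivation:
t=0-3: P1@Q0 runs 3, rem=3, quantum used, demote→Q1. Q0=[P2,P3] Q1=[P1] Q2=[]
t=3-4: P2@Q0 runs 1, rem=3, I/O yield, promote→Q0. Q0=[P3,P2] Q1=[P1] Q2=[]
t=4-7: P3@Q0 runs 3, rem=7, quantum used, demote→Q1. Q0=[P2] Q1=[P1,P3] Q2=[]
t=7-8: P2@Q0 runs 1, rem=2, I/O yield, promote→Q0. Q0=[P2] Q1=[P1,P3] Q2=[]
t=8-9: P2@Q0 runs 1, rem=1, I/O yield, promote→Q0. Q0=[P2] Q1=[P1,P3] Q2=[]
t=9-10: P2@Q0 runs 1, rem=0, completes. Q0=[] Q1=[P1,P3] Q2=[]
t=10-13: P1@Q1 runs 3, rem=0, completes. Q0=[] Q1=[P3] Q2=[]
t=13-17: P3@Q1 runs 4, rem=3, quantum used, demote→Q2. Q0=[] Q1=[] Q2=[P3]
t=17-20: P3@Q2 runs 3, rem=0, completes. Q0=[] Q1=[] Q2=[]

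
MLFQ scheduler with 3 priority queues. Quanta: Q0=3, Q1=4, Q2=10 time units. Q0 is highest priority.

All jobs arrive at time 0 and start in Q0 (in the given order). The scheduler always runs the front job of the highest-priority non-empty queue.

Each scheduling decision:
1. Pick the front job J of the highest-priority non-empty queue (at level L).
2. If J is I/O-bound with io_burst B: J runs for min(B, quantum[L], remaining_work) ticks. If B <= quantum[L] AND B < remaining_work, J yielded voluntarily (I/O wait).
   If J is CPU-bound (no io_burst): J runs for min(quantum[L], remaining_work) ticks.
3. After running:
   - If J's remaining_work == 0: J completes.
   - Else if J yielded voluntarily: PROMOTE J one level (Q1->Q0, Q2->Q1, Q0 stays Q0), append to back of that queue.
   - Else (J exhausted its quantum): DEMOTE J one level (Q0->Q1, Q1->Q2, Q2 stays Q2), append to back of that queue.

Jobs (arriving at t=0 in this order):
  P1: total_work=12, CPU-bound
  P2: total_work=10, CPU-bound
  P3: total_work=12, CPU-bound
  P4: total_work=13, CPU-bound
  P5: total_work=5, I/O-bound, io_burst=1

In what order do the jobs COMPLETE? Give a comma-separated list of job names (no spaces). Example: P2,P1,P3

Answer: P5,P1,P2,P3,P4

Derivation:
t=0-3: P1@Q0 runs 3, rem=9, quantum used, demote→Q1. Q0=[P2,P3,P4,P5] Q1=[P1] Q2=[]
t=3-6: P2@Q0 runs 3, rem=7, quantum used, demote→Q1. Q0=[P3,P4,P5] Q1=[P1,P2] Q2=[]
t=6-9: P3@Q0 runs 3, rem=9, quantum used, demote→Q1. Q0=[P4,P5] Q1=[P1,P2,P3] Q2=[]
t=9-12: P4@Q0 runs 3, rem=10, quantum used, demote→Q1. Q0=[P5] Q1=[P1,P2,P3,P4] Q2=[]
t=12-13: P5@Q0 runs 1, rem=4, I/O yield, promote→Q0. Q0=[P5] Q1=[P1,P2,P3,P4] Q2=[]
t=13-14: P5@Q0 runs 1, rem=3, I/O yield, promote→Q0. Q0=[P5] Q1=[P1,P2,P3,P4] Q2=[]
t=14-15: P5@Q0 runs 1, rem=2, I/O yield, promote→Q0. Q0=[P5] Q1=[P1,P2,P3,P4] Q2=[]
t=15-16: P5@Q0 runs 1, rem=1, I/O yield, promote→Q0. Q0=[P5] Q1=[P1,P2,P3,P4] Q2=[]
t=16-17: P5@Q0 runs 1, rem=0, completes. Q0=[] Q1=[P1,P2,P3,P4] Q2=[]
t=17-21: P1@Q1 runs 4, rem=5, quantum used, demote→Q2. Q0=[] Q1=[P2,P3,P4] Q2=[P1]
t=21-25: P2@Q1 runs 4, rem=3, quantum used, demote→Q2. Q0=[] Q1=[P3,P4] Q2=[P1,P2]
t=25-29: P3@Q1 runs 4, rem=5, quantum used, demote→Q2. Q0=[] Q1=[P4] Q2=[P1,P2,P3]
t=29-33: P4@Q1 runs 4, rem=6, quantum used, demote→Q2. Q0=[] Q1=[] Q2=[P1,P2,P3,P4]
t=33-38: P1@Q2 runs 5, rem=0, completes. Q0=[] Q1=[] Q2=[P2,P3,P4]
t=38-41: P2@Q2 runs 3, rem=0, completes. Q0=[] Q1=[] Q2=[P3,P4]
t=41-46: P3@Q2 runs 5, rem=0, completes. Q0=[] Q1=[] Q2=[P4]
t=46-52: P4@Q2 runs 6, rem=0, completes. Q0=[] Q1=[] Q2=[]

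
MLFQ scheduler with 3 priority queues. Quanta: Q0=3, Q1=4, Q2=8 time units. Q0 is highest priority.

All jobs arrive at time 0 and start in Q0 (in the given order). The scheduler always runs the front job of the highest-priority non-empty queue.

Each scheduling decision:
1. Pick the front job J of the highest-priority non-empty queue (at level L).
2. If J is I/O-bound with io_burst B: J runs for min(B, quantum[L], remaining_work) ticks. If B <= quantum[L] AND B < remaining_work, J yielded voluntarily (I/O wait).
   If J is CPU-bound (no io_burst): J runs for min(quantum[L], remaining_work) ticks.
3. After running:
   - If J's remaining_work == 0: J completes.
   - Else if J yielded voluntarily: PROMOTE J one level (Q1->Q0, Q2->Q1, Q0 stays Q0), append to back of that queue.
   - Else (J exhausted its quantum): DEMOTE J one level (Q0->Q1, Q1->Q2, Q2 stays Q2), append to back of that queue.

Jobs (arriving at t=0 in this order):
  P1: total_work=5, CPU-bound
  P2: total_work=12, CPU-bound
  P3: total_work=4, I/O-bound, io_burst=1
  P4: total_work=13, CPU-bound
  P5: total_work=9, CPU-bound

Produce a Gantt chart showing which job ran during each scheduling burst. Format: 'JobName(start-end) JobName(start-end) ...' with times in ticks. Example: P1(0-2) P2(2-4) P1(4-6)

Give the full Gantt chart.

Answer: P1(0-3) P2(3-6) P3(6-7) P4(7-10) P5(10-13) P3(13-14) P3(14-15) P3(15-16) P1(16-18) P2(18-22) P4(22-26) P5(26-30) P2(30-35) P4(35-41) P5(41-43)

Derivation:
t=0-3: P1@Q0 runs 3, rem=2, quantum used, demote→Q1. Q0=[P2,P3,P4,P5] Q1=[P1] Q2=[]
t=3-6: P2@Q0 runs 3, rem=9, quantum used, demote→Q1. Q0=[P3,P4,P5] Q1=[P1,P2] Q2=[]
t=6-7: P3@Q0 runs 1, rem=3, I/O yield, promote→Q0. Q0=[P4,P5,P3] Q1=[P1,P2] Q2=[]
t=7-10: P4@Q0 runs 3, rem=10, quantum used, demote→Q1. Q0=[P5,P3] Q1=[P1,P2,P4] Q2=[]
t=10-13: P5@Q0 runs 3, rem=6, quantum used, demote→Q1. Q0=[P3] Q1=[P1,P2,P4,P5] Q2=[]
t=13-14: P3@Q0 runs 1, rem=2, I/O yield, promote→Q0. Q0=[P3] Q1=[P1,P2,P4,P5] Q2=[]
t=14-15: P3@Q0 runs 1, rem=1, I/O yield, promote→Q0. Q0=[P3] Q1=[P1,P2,P4,P5] Q2=[]
t=15-16: P3@Q0 runs 1, rem=0, completes. Q0=[] Q1=[P1,P2,P4,P5] Q2=[]
t=16-18: P1@Q1 runs 2, rem=0, completes. Q0=[] Q1=[P2,P4,P5] Q2=[]
t=18-22: P2@Q1 runs 4, rem=5, quantum used, demote→Q2. Q0=[] Q1=[P4,P5] Q2=[P2]
t=22-26: P4@Q1 runs 4, rem=6, quantum used, demote→Q2. Q0=[] Q1=[P5] Q2=[P2,P4]
t=26-30: P5@Q1 runs 4, rem=2, quantum used, demote→Q2. Q0=[] Q1=[] Q2=[P2,P4,P5]
t=30-35: P2@Q2 runs 5, rem=0, completes. Q0=[] Q1=[] Q2=[P4,P5]
t=35-41: P4@Q2 runs 6, rem=0, completes. Q0=[] Q1=[] Q2=[P5]
t=41-43: P5@Q2 runs 2, rem=0, completes. Q0=[] Q1=[] Q2=[]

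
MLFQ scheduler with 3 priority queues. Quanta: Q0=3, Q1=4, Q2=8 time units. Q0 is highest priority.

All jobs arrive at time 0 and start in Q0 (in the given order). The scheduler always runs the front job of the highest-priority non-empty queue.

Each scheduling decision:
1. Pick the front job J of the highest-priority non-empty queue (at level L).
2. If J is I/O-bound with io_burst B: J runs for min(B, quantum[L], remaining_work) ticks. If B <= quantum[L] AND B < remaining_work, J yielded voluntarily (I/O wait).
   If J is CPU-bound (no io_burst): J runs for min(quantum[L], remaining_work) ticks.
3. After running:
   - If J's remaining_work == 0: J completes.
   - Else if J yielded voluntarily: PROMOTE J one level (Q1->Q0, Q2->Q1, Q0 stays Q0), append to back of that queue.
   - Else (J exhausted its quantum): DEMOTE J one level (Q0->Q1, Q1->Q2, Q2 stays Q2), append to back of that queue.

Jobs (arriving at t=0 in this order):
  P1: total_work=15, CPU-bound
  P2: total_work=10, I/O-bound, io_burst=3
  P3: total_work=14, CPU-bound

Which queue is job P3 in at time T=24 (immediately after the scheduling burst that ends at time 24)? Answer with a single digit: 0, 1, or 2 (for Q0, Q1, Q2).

Answer: 2

Derivation:
t=0-3: P1@Q0 runs 3, rem=12, quantum used, demote→Q1. Q0=[P2,P3] Q1=[P1] Q2=[]
t=3-6: P2@Q0 runs 3, rem=7, I/O yield, promote→Q0. Q0=[P3,P2] Q1=[P1] Q2=[]
t=6-9: P3@Q0 runs 3, rem=11, quantum used, demote→Q1. Q0=[P2] Q1=[P1,P3] Q2=[]
t=9-12: P2@Q0 runs 3, rem=4, I/O yield, promote→Q0. Q0=[P2] Q1=[P1,P3] Q2=[]
t=12-15: P2@Q0 runs 3, rem=1, I/O yield, promote→Q0. Q0=[P2] Q1=[P1,P3] Q2=[]
t=15-16: P2@Q0 runs 1, rem=0, completes. Q0=[] Q1=[P1,P3] Q2=[]
t=16-20: P1@Q1 runs 4, rem=8, quantum used, demote→Q2. Q0=[] Q1=[P3] Q2=[P1]
t=20-24: P3@Q1 runs 4, rem=7, quantum used, demote→Q2. Q0=[] Q1=[] Q2=[P1,P3]
t=24-32: P1@Q2 runs 8, rem=0, completes. Q0=[] Q1=[] Q2=[P3]
t=32-39: P3@Q2 runs 7, rem=0, completes. Q0=[] Q1=[] Q2=[]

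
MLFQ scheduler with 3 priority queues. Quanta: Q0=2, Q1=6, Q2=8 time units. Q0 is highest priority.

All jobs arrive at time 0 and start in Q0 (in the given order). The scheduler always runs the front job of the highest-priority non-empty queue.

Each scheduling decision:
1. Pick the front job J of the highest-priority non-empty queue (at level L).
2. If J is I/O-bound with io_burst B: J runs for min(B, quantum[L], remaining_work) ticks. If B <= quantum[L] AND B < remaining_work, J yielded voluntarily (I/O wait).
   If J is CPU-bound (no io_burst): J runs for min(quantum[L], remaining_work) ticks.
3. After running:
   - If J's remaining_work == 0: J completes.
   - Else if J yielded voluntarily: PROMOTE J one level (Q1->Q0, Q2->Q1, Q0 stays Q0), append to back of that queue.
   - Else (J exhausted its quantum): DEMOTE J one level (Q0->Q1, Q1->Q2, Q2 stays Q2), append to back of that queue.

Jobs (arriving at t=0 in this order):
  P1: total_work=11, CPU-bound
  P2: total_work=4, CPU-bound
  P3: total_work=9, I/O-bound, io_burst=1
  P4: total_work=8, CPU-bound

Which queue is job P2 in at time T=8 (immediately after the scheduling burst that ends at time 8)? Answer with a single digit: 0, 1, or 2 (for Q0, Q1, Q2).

Answer: 1

Derivation:
t=0-2: P1@Q0 runs 2, rem=9, quantum used, demote→Q1. Q0=[P2,P3,P4] Q1=[P1] Q2=[]
t=2-4: P2@Q0 runs 2, rem=2, quantum used, demote→Q1. Q0=[P3,P4] Q1=[P1,P2] Q2=[]
t=4-5: P3@Q0 runs 1, rem=8, I/O yield, promote→Q0. Q0=[P4,P3] Q1=[P1,P2] Q2=[]
t=5-7: P4@Q0 runs 2, rem=6, quantum used, demote→Q1. Q0=[P3] Q1=[P1,P2,P4] Q2=[]
t=7-8: P3@Q0 runs 1, rem=7, I/O yield, promote→Q0. Q0=[P3] Q1=[P1,P2,P4] Q2=[]
t=8-9: P3@Q0 runs 1, rem=6, I/O yield, promote→Q0. Q0=[P3] Q1=[P1,P2,P4] Q2=[]
t=9-10: P3@Q0 runs 1, rem=5, I/O yield, promote→Q0. Q0=[P3] Q1=[P1,P2,P4] Q2=[]
t=10-11: P3@Q0 runs 1, rem=4, I/O yield, promote→Q0. Q0=[P3] Q1=[P1,P2,P4] Q2=[]
t=11-12: P3@Q0 runs 1, rem=3, I/O yield, promote→Q0. Q0=[P3] Q1=[P1,P2,P4] Q2=[]
t=12-13: P3@Q0 runs 1, rem=2, I/O yield, promote→Q0. Q0=[P3] Q1=[P1,P2,P4] Q2=[]
t=13-14: P3@Q0 runs 1, rem=1, I/O yield, promote→Q0. Q0=[P3] Q1=[P1,P2,P4] Q2=[]
t=14-15: P3@Q0 runs 1, rem=0, completes. Q0=[] Q1=[P1,P2,P4] Q2=[]
t=15-21: P1@Q1 runs 6, rem=3, quantum used, demote→Q2. Q0=[] Q1=[P2,P4] Q2=[P1]
t=21-23: P2@Q1 runs 2, rem=0, completes. Q0=[] Q1=[P4] Q2=[P1]
t=23-29: P4@Q1 runs 6, rem=0, completes. Q0=[] Q1=[] Q2=[P1]
t=29-32: P1@Q2 runs 3, rem=0, completes. Q0=[] Q1=[] Q2=[]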